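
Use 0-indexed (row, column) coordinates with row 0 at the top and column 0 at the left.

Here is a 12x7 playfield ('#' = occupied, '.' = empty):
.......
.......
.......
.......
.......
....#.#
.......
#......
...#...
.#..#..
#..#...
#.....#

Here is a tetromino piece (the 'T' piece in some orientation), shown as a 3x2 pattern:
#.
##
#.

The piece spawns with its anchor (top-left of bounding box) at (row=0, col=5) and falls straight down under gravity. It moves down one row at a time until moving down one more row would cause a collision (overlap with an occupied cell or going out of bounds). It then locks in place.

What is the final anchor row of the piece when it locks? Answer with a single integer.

Spawn at (row=0, col=5). Try each row:
  row 0: fits
  row 1: fits
  row 2: fits
  row 3: fits
  row 4: blocked -> lock at row 3

Answer: 3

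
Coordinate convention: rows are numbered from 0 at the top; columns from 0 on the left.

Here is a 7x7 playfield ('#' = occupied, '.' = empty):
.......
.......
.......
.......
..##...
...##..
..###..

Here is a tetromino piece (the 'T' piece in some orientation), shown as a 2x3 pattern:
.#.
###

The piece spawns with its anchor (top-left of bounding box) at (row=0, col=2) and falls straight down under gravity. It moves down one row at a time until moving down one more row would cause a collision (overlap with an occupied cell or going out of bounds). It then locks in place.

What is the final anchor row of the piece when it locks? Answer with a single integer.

Spawn at (row=0, col=2). Try each row:
  row 0: fits
  row 1: fits
  row 2: fits
  row 3: blocked -> lock at row 2

Answer: 2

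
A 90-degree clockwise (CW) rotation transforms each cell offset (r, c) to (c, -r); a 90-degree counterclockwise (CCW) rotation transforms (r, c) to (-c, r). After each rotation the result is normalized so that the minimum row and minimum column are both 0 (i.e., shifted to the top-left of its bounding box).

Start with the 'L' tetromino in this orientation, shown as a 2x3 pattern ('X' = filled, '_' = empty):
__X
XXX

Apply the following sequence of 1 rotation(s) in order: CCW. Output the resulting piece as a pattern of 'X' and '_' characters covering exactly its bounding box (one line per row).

Answer: XX
_X
_X

Derivation:
Start:
__X
XXX
After rotation 1 (CCW):
XX
_X
_X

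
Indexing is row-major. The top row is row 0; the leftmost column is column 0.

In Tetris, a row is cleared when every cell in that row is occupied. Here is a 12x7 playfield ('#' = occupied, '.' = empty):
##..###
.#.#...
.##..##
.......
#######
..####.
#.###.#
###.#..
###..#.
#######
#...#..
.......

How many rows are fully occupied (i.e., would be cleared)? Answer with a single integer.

Answer: 2

Derivation:
Check each row:
  row 0: 2 empty cells -> not full
  row 1: 5 empty cells -> not full
  row 2: 3 empty cells -> not full
  row 3: 7 empty cells -> not full
  row 4: 0 empty cells -> FULL (clear)
  row 5: 3 empty cells -> not full
  row 6: 2 empty cells -> not full
  row 7: 3 empty cells -> not full
  row 8: 3 empty cells -> not full
  row 9: 0 empty cells -> FULL (clear)
  row 10: 5 empty cells -> not full
  row 11: 7 empty cells -> not full
Total rows cleared: 2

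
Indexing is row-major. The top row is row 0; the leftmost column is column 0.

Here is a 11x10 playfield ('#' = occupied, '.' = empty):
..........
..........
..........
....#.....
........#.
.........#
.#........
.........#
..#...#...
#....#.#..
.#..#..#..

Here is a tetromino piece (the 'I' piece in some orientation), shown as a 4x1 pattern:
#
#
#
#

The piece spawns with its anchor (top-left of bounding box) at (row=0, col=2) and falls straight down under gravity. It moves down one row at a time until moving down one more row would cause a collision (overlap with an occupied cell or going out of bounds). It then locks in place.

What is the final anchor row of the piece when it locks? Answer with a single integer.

Spawn at (row=0, col=2). Try each row:
  row 0: fits
  row 1: fits
  row 2: fits
  row 3: fits
  row 4: fits
  row 5: blocked -> lock at row 4

Answer: 4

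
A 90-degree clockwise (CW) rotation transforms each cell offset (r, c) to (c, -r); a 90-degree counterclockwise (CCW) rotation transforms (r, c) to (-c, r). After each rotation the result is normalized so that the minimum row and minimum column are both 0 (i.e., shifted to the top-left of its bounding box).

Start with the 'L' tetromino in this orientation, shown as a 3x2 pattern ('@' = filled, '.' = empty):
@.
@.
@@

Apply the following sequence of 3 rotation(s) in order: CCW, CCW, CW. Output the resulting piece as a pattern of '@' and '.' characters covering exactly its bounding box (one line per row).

Start:
@.
@.
@@
After rotation 1 (CCW):
..@
@@@
After rotation 2 (CCW):
@@
.@
.@
After rotation 3 (CW):
..@
@@@

Answer: ..@
@@@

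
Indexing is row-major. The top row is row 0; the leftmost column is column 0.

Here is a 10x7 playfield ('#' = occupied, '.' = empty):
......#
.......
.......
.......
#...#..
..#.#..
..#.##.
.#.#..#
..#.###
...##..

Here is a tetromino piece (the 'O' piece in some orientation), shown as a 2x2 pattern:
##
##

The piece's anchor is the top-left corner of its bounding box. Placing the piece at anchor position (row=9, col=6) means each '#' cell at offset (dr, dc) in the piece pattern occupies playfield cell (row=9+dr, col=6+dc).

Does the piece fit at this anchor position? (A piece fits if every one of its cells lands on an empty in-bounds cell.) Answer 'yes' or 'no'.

Answer: no

Derivation:
Check each piece cell at anchor (9, 6):
  offset (0,0) -> (9,6): empty -> OK
  offset (0,1) -> (9,7): out of bounds -> FAIL
  offset (1,0) -> (10,6): out of bounds -> FAIL
  offset (1,1) -> (10,7): out of bounds -> FAIL
All cells valid: no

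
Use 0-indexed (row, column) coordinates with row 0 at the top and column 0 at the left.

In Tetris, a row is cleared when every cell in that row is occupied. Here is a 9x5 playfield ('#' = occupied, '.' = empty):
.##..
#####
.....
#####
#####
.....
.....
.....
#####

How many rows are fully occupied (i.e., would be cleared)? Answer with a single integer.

Check each row:
  row 0: 3 empty cells -> not full
  row 1: 0 empty cells -> FULL (clear)
  row 2: 5 empty cells -> not full
  row 3: 0 empty cells -> FULL (clear)
  row 4: 0 empty cells -> FULL (clear)
  row 5: 5 empty cells -> not full
  row 6: 5 empty cells -> not full
  row 7: 5 empty cells -> not full
  row 8: 0 empty cells -> FULL (clear)
Total rows cleared: 4

Answer: 4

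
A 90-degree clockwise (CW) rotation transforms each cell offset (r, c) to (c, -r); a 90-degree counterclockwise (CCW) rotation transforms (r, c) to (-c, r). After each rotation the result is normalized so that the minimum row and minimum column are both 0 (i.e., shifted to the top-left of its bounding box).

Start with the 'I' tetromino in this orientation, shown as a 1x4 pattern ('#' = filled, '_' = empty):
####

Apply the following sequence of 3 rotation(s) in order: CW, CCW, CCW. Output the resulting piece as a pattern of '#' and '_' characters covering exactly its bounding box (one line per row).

Answer: #
#
#
#

Derivation:
Start:
####
After rotation 1 (CW):
#
#
#
#
After rotation 2 (CCW):
####
After rotation 3 (CCW):
#
#
#
#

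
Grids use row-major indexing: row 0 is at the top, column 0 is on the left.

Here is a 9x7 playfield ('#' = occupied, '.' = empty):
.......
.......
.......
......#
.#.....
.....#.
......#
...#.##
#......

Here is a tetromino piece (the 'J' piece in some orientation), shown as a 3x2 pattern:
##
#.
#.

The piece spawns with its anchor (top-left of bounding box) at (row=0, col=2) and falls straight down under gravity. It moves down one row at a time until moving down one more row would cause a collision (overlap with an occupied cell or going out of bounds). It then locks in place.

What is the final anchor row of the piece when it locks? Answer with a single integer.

Answer: 6

Derivation:
Spawn at (row=0, col=2). Try each row:
  row 0: fits
  row 1: fits
  row 2: fits
  row 3: fits
  row 4: fits
  row 5: fits
  row 6: fits
  row 7: blocked -> lock at row 6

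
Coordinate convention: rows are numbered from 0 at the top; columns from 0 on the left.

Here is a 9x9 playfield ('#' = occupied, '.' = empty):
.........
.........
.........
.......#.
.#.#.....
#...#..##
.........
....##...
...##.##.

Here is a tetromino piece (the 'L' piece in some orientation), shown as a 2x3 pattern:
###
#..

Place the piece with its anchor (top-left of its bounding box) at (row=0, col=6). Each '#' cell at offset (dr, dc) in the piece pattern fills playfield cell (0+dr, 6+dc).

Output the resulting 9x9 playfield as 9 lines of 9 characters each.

Answer: ......###
......#..
.........
.......#.
.#.#.....
#...#..##
.........
....##...
...##.##.

Derivation:
Fill (0+0,6+0) = (0,6)
Fill (0+0,6+1) = (0,7)
Fill (0+0,6+2) = (0,8)
Fill (0+1,6+0) = (1,6)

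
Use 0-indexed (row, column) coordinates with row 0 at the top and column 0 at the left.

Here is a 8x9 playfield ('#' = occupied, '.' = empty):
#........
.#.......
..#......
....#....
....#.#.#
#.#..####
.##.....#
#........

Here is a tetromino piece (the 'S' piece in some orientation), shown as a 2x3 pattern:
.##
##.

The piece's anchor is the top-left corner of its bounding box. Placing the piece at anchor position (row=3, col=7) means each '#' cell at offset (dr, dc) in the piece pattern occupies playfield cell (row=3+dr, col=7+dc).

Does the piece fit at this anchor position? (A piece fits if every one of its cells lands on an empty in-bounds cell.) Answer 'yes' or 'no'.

Answer: no

Derivation:
Check each piece cell at anchor (3, 7):
  offset (0,1) -> (3,8): empty -> OK
  offset (0,2) -> (3,9): out of bounds -> FAIL
  offset (1,0) -> (4,7): empty -> OK
  offset (1,1) -> (4,8): occupied ('#') -> FAIL
All cells valid: no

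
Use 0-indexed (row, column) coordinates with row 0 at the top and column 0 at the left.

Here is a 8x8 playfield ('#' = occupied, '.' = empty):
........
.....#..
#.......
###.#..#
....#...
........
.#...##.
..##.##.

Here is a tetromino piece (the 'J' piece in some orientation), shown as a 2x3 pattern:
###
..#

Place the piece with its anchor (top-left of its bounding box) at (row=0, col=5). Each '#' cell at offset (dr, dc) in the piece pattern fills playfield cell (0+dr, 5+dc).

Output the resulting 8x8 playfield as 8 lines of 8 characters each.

Fill (0+0,5+0) = (0,5)
Fill (0+0,5+1) = (0,6)
Fill (0+0,5+2) = (0,7)
Fill (0+1,5+2) = (1,7)

Answer: .....###
.....#.#
#.......
###.#..#
....#...
........
.#...##.
..##.##.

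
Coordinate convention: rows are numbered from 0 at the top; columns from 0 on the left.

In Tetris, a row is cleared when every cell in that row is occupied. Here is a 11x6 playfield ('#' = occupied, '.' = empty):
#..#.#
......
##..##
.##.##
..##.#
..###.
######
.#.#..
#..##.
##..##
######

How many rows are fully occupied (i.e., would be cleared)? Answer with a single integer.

Check each row:
  row 0: 3 empty cells -> not full
  row 1: 6 empty cells -> not full
  row 2: 2 empty cells -> not full
  row 3: 2 empty cells -> not full
  row 4: 3 empty cells -> not full
  row 5: 3 empty cells -> not full
  row 6: 0 empty cells -> FULL (clear)
  row 7: 4 empty cells -> not full
  row 8: 3 empty cells -> not full
  row 9: 2 empty cells -> not full
  row 10: 0 empty cells -> FULL (clear)
Total rows cleared: 2

Answer: 2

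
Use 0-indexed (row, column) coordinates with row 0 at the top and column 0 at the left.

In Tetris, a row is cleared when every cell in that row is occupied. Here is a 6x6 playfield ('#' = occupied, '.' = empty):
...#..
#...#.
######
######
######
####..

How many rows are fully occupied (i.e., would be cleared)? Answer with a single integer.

Check each row:
  row 0: 5 empty cells -> not full
  row 1: 4 empty cells -> not full
  row 2: 0 empty cells -> FULL (clear)
  row 3: 0 empty cells -> FULL (clear)
  row 4: 0 empty cells -> FULL (clear)
  row 5: 2 empty cells -> not full
Total rows cleared: 3

Answer: 3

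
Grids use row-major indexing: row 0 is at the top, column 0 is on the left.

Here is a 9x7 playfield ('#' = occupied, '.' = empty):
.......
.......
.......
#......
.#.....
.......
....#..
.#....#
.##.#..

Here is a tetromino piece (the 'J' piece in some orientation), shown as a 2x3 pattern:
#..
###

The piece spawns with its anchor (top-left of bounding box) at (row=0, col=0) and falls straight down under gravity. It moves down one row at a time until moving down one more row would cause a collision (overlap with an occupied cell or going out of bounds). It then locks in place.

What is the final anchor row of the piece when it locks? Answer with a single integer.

Spawn at (row=0, col=0). Try each row:
  row 0: fits
  row 1: fits
  row 2: blocked -> lock at row 1

Answer: 1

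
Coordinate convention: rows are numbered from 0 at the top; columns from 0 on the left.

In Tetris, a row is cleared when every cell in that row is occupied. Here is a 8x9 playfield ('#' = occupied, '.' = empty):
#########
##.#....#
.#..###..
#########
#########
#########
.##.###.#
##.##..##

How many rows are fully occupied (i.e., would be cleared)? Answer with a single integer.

Answer: 4

Derivation:
Check each row:
  row 0: 0 empty cells -> FULL (clear)
  row 1: 5 empty cells -> not full
  row 2: 5 empty cells -> not full
  row 3: 0 empty cells -> FULL (clear)
  row 4: 0 empty cells -> FULL (clear)
  row 5: 0 empty cells -> FULL (clear)
  row 6: 3 empty cells -> not full
  row 7: 3 empty cells -> not full
Total rows cleared: 4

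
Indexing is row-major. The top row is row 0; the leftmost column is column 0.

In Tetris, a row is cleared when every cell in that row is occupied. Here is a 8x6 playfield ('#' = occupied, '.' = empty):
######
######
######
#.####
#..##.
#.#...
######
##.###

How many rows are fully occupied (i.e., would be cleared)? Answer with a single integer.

Check each row:
  row 0: 0 empty cells -> FULL (clear)
  row 1: 0 empty cells -> FULL (clear)
  row 2: 0 empty cells -> FULL (clear)
  row 3: 1 empty cell -> not full
  row 4: 3 empty cells -> not full
  row 5: 4 empty cells -> not full
  row 6: 0 empty cells -> FULL (clear)
  row 7: 1 empty cell -> not full
Total rows cleared: 4

Answer: 4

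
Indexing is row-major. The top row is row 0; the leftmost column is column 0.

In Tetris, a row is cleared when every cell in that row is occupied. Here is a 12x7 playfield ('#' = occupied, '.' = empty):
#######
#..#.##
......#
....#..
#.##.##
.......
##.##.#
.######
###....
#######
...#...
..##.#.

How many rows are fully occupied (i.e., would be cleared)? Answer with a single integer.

Answer: 2

Derivation:
Check each row:
  row 0: 0 empty cells -> FULL (clear)
  row 1: 3 empty cells -> not full
  row 2: 6 empty cells -> not full
  row 3: 6 empty cells -> not full
  row 4: 2 empty cells -> not full
  row 5: 7 empty cells -> not full
  row 6: 2 empty cells -> not full
  row 7: 1 empty cell -> not full
  row 8: 4 empty cells -> not full
  row 9: 0 empty cells -> FULL (clear)
  row 10: 6 empty cells -> not full
  row 11: 4 empty cells -> not full
Total rows cleared: 2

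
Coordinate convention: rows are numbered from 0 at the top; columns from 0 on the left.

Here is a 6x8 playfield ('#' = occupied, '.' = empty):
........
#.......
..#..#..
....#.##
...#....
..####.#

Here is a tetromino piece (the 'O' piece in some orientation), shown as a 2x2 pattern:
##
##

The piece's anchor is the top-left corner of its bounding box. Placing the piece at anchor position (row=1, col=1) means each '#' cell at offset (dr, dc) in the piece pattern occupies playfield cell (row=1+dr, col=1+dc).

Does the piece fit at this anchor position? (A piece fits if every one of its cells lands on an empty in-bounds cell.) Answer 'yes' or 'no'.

Check each piece cell at anchor (1, 1):
  offset (0,0) -> (1,1): empty -> OK
  offset (0,1) -> (1,2): empty -> OK
  offset (1,0) -> (2,1): empty -> OK
  offset (1,1) -> (2,2): occupied ('#') -> FAIL
All cells valid: no

Answer: no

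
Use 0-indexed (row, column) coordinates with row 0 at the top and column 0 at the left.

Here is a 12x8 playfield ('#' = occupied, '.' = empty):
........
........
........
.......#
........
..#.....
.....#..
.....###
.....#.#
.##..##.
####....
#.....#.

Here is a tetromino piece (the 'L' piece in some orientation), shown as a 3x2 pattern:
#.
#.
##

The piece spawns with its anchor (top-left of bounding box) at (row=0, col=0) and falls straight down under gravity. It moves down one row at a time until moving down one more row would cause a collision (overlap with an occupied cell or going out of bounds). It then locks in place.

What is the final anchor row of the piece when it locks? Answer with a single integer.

Spawn at (row=0, col=0). Try each row:
  row 0: fits
  row 1: fits
  row 2: fits
  row 3: fits
  row 4: fits
  row 5: fits
  row 6: fits
  row 7: blocked -> lock at row 6

Answer: 6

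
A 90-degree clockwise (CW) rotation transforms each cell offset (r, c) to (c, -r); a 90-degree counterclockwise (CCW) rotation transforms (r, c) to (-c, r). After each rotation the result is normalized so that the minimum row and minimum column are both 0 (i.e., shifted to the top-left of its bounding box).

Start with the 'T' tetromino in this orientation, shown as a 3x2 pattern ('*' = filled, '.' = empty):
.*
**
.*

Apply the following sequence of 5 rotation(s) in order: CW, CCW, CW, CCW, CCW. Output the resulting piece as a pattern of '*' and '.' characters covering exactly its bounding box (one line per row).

Answer: ***
.*.

Derivation:
Start:
.*
**
.*
After rotation 1 (CW):
.*.
***
After rotation 2 (CCW):
.*
**
.*
After rotation 3 (CW):
.*.
***
After rotation 4 (CCW):
.*
**
.*
After rotation 5 (CCW):
***
.*.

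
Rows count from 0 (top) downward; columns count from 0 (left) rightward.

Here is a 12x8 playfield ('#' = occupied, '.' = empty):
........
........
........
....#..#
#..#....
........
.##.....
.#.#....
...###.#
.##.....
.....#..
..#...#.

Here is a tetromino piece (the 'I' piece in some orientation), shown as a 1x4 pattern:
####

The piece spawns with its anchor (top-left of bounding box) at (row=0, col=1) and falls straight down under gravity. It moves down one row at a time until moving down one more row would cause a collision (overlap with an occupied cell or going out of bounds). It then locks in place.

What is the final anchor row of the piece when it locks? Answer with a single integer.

Spawn at (row=0, col=1). Try each row:
  row 0: fits
  row 1: fits
  row 2: fits
  row 3: blocked -> lock at row 2

Answer: 2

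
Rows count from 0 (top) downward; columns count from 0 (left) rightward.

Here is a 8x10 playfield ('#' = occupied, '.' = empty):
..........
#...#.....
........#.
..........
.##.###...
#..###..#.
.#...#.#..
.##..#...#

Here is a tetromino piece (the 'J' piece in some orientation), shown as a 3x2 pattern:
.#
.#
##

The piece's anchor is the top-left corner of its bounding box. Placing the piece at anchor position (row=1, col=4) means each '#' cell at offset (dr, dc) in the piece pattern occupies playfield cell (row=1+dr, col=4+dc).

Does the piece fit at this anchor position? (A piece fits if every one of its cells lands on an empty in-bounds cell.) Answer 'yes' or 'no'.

Check each piece cell at anchor (1, 4):
  offset (0,1) -> (1,5): empty -> OK
  offset (1,1) -> (2,5): empty -> OK
  offset (2,0) -> (3,4): empty -> OK
  offset (2,1) -> (3,5): empty -> OK
All cells valid: yes

Answer: yes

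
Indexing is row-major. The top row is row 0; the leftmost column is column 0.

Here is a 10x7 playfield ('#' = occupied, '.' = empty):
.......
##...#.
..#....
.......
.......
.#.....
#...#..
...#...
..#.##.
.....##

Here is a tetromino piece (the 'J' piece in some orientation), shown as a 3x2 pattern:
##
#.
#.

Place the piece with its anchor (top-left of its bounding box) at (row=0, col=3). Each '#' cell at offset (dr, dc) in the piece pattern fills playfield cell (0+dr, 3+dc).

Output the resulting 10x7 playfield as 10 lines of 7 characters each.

Answer: ...##..
##.#.#.
..##...
.......
.......
.#.....
#...#..
...#...
..#.##.
.....##

Derivation:
Fill (0+0,3+0) = (0,3)
Fill (0+0,3+1) = (0,4)
Fill (0+1,3+0) = (1,3)
Fill (0+2,3+0) = (2,3)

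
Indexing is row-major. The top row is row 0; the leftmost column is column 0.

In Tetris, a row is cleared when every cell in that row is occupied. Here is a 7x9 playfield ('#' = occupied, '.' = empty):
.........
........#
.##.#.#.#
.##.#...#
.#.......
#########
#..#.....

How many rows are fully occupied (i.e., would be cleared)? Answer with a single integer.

Check each row:
  row 0: 9 empty cells -> not full
  row 1: 8 empty cells -> not full
  row 2: 4 empty cells -> not full
  row 3: 5 empty cells -> not full
  row 4: 8 empty cells -> not full
  row 5: 0 empty cells -> FULL (clear)
  row 6: 7 empty cells -> not full
Total rows cleared: 1

Answer: 1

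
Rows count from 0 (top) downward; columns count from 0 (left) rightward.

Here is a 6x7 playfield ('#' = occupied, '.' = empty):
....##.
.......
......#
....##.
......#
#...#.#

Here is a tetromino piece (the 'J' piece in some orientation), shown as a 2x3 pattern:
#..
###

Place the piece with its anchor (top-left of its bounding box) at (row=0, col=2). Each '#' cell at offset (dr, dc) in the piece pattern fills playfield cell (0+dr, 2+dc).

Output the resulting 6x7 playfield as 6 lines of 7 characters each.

Answer: ..#.##.
..###..
......#
....##.
......#
#...#.#

Derivation:
Fill (0+0,2+0) = (0,2)
Fill (0+1,2+0) = (1,2)
Fill (0+1,2+1) = (1,3)
Fill (0+1,2+2) = (1,4)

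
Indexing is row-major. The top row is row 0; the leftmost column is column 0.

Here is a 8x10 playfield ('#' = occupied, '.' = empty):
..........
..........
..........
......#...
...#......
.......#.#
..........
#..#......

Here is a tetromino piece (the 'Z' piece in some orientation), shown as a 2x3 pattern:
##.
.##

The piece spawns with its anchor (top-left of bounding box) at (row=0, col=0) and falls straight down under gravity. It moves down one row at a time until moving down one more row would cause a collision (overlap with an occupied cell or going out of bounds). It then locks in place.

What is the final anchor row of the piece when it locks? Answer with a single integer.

Spawn at (row=0, col=0). Try each row:
  row 0: fits
  row 1: fits
  row 2: fits
  row 3: fits
  row 4: fits
  row 5: fits
  row 6: fits
  row 7: blocked -> lock at row 6

Answer: 6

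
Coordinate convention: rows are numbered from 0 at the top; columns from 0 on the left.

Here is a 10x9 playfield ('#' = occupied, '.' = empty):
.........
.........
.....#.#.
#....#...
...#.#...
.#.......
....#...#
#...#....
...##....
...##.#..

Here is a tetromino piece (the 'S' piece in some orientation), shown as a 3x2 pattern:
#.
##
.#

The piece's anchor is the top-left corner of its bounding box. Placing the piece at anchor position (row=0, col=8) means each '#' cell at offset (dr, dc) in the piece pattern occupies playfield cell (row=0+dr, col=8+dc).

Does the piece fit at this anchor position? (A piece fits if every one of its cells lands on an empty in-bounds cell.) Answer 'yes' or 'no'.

Check each piece cell at anchor (0, 8):
  offset (0,0) -> (0,8): empty -> OK
  offset (1,0) -> (1,8): empty -> OK
  offset (1,1) -> (1,9): out of bounds -> FAIL
  offset (2,1) -> (2,9): out of bounds -> FAIL
All cells valid: no

Answer: no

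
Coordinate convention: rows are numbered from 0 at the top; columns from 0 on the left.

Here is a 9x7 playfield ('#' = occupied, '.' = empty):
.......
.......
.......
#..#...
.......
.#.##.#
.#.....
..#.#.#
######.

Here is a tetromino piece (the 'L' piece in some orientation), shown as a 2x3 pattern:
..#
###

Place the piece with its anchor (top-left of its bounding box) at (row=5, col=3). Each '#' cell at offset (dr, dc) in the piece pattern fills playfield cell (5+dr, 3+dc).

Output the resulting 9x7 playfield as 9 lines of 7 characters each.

Fill (5+0,3+2) = (5,5)
Fill (5+1,3+0) = (6,3)
Fill (5+1,3+1) = (6,4)
Fill (5+1,3+2) = (6,5)

Answer: .......
.......
.......
#..#...
.......
.#.####
.#.###.
..#.#.#
######.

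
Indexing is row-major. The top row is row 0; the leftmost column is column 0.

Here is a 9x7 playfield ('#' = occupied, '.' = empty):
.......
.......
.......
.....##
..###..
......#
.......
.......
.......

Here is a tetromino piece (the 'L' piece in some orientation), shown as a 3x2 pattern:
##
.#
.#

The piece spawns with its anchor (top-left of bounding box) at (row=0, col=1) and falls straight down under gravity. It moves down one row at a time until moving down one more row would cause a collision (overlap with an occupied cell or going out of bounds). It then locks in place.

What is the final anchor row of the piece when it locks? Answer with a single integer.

Answer: 1

Derivation:
Spawn at (row=0, col=1). Try each row:
  row 0: fits
  row 1: fits
  row 2: blocked -> lock at row 1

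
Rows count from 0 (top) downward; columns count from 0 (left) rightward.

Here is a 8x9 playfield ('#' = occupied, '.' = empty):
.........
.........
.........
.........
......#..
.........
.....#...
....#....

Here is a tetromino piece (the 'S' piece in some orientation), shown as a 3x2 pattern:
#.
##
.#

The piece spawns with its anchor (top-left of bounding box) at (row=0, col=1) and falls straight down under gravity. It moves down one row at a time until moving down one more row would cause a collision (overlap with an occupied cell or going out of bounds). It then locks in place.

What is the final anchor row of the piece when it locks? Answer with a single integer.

Answer: 5

Derivation:
Spawn at (row=0, col=1). Try each row:
  row 0: fits
  row 1: fits
  row 2: fits
  row 3: fits
  row 4: fits
  row 5: fits
  row 6: blocked -> lock at row 5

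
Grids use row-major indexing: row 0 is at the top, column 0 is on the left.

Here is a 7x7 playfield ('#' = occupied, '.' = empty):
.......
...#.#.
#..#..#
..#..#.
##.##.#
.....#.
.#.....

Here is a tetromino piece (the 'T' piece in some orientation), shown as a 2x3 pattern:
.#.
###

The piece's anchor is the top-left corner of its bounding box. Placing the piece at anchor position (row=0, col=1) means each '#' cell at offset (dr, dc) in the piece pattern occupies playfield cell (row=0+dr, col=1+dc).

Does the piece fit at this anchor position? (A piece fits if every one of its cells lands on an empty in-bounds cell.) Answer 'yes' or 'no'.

Check each piece cell at anchor (0, 1):
  offset (0,1) -> (0,2): empty -> OK
  offset (1,0) -> (1,1): empty -> OK
  offset (1,1) -> (1,2): empty -> OK
  offset (1,2) -> (1,3): occupied ('#') -> FAIL
All cells valid: no

Answer: no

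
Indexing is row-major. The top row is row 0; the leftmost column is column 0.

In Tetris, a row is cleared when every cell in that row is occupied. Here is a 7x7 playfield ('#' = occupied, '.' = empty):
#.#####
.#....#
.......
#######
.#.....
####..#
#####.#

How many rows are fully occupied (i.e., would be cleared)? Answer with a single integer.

Answer: 1

Derivation:
Check each row:
  row 0: 1 empty cell -> not full
  row 1: 5 empty cells -> not full
  row 2: 7 empty cells -> not full
  row 3: 0 empty cells -> FULL (clear)
  row 4: 6 empty cells -> not full
  row 5: 2 empty cells -> not full
  row 6: 1 empty cell -> not full
Total rows cleared: 1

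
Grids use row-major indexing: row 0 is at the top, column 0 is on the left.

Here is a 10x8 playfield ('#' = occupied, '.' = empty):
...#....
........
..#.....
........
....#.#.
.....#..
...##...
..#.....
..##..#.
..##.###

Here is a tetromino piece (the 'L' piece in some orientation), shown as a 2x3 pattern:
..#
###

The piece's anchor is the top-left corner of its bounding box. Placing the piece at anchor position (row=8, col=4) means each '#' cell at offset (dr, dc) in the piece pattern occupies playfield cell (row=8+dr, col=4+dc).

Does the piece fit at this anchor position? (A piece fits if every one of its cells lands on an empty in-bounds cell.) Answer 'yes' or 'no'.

Check each piece cell at anchor (8, 4):
  offset (0,2) -> (8,6): occupied ('#') -> FAIL
  offset (1,0) -> (9,4): empty -> OK
  offset (1,1) -> (9,5): occupied ('#') -> FAIL
  offset (1,2) -> (9,6): occupied ('#') -> FAIL
All cells valid: no

Answer: no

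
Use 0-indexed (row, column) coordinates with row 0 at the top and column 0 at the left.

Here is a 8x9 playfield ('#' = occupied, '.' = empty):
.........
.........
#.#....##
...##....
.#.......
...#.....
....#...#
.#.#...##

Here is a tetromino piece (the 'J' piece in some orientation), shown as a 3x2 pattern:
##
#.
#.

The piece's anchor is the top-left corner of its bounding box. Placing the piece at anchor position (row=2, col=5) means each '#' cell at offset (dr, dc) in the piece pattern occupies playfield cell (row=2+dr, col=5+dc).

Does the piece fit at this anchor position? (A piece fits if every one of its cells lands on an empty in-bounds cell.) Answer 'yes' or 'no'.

Check each piece cell at anchor (2, 5):
  offset (0,0) -> (2,5): empty -> OK
  offset (0,1) -> (2,6): empty -> OK
  offset (1,0) -> (3,5): empty -> OK
  offset (2,0) -> (4,5): empty -> OK
All cells valid: yes

Answer: yes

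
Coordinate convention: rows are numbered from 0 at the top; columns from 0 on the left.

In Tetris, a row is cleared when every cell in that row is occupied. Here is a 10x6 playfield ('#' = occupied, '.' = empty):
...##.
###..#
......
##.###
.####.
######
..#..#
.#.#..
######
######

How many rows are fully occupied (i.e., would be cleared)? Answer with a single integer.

Answer: 3

Derivation:
Check each row:
  row 0: 4 empty cells -> not full
  row 1: 2 empty cells -> not full
  row 2: 6 empty cells -> not full
  row 3: 1 empty cell -> not full
  row 4: 2 empty cells -> not full
  row 5: 0 empty cells -> FULL (clear)
  row 6: 4 empty cells -> not full
  row 7: 4 empty cells -> not full
  row 8: 0 empty cells -> FULL (clear)
  row 9: 0 empty cells -> FULL (clear)
Total rows cleared: 3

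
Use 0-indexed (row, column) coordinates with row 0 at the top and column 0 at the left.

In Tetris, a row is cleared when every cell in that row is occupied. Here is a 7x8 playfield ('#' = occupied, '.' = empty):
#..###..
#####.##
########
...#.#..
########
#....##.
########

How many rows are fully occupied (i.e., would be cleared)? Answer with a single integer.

Answer: 3

Derivation:
Check each row:
  row 0: 4 empty cells -> not full
  row 1: 1 empty cell -> not full
  row 2: 0 empty cells -> FULL (clear)
  row 3: 6 empty cells -> not full
  row 4: 0 empty cells -> FULL (clear)
  row 5: 5 empty cells -> not full
  row 6: 0 empty cells -> FULL (clear)
Total rows cleared: 3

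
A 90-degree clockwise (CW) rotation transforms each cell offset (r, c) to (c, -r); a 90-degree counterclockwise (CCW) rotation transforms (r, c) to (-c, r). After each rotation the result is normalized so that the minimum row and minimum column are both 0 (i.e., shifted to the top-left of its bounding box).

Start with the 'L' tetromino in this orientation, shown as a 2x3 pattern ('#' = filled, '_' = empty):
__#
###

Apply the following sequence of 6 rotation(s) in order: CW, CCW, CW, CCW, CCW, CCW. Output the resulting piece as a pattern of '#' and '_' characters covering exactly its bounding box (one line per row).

Answer: ###
#__

Derivation:
Start:
__#
###
After rotation 1 (CW):
#_
#_
##
After rotation 2 (CCW):
__#
###
After rotation 3 (CW):
#_
#_
##
After rotation 4 (CCW):
__#
###
After rotation 5 (CCW):
##
_#
_#
After rotation 6 (CCW):
###
#__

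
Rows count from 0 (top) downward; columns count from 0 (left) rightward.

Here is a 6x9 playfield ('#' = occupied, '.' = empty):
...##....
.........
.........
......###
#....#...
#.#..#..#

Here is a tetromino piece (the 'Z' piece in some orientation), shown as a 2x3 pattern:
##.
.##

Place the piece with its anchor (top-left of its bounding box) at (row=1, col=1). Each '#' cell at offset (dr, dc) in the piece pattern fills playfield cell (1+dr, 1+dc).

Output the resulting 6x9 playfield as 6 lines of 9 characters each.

Fill (1+0,1+0) = (1,1)
Fill (1+0,1+1) = (1,2)
Fill (1+1,1+1) = (2,2)
Fill (1+1,1+2) = (2,3)

Answer: ...##....
.##......
..##.....
......###
#....#...
#.#..#..#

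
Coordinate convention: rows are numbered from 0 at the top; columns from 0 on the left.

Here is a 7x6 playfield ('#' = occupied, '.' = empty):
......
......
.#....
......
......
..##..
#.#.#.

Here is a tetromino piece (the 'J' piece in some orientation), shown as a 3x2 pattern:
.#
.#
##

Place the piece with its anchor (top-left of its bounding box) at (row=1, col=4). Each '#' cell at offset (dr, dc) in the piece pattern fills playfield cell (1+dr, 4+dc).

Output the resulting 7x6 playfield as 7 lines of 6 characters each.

Fill (1+0,4+1) = (1,5)
Fill (1+1,4+1) = (2,5)
Fill (1+2,4+0) = (3,4)
Fill (1+2,4+1) = (3,5)

Answer: ......
.....#
.#...#
....##
......
..##..
#.#.#.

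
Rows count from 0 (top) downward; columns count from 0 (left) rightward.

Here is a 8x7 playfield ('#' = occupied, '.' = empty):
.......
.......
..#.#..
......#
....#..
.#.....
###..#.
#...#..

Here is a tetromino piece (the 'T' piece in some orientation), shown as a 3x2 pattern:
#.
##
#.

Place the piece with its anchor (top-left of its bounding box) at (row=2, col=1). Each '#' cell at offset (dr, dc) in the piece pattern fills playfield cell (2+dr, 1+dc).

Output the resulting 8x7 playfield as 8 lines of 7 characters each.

Fill (2+0,1+0) = (2,1)
Fill (2+1,1+0) = (3,1)
Fill (2+1,1+1) = (3,2)
Fill (2+2,1+0) = (4,1)

Answer: .......
.......
.##.#..
.##...#
.#..#..
.#.....
###..#.
#...#..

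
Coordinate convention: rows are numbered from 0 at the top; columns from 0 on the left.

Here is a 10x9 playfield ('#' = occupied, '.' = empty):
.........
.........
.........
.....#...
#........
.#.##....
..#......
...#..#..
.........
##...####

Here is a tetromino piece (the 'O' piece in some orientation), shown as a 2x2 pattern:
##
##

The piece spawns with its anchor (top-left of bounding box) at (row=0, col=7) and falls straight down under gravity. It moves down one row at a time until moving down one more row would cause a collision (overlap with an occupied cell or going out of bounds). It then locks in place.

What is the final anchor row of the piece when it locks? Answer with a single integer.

Answer: 7

Derivation:
Spawn at (row=0, col=7). Try each row:
  row 0: fits
  row 1: fits
  row 2: fits
  row 3: fits
  row 4: fits
  row 5: fits
  row 6: fits
  row 7: fits
  row 8: blocked -> lock at row 7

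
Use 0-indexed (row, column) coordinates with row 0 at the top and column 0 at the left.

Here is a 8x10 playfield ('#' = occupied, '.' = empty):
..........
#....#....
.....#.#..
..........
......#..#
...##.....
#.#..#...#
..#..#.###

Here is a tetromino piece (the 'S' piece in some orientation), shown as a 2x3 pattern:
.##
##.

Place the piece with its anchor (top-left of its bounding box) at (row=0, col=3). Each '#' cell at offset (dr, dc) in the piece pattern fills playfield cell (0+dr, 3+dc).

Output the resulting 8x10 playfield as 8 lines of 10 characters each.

Answer: ....##....
#..###....
.....#.#..
..........
......#..#
...##.....
#.#..#...#
..#..#.###

Derivation:
Fill (0+0,3+1) = (0,4)
Fill (0+0,3+2) = (0,5)
Fill (0+1,3+0) = (1,3)
Fill (0+1,3+1) = (1,4)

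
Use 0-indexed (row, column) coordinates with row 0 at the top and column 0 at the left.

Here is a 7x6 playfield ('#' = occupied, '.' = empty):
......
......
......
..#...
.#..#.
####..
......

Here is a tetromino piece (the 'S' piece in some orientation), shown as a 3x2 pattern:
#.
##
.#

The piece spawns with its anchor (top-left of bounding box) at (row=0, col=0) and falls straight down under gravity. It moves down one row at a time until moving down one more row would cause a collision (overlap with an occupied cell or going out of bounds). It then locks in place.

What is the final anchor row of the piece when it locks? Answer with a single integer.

Spawn at (row=0, col=0). Try each row:
  row 0: fits
  row 1: fits
  row 2: blocked -> lock at row 1

Answer: 1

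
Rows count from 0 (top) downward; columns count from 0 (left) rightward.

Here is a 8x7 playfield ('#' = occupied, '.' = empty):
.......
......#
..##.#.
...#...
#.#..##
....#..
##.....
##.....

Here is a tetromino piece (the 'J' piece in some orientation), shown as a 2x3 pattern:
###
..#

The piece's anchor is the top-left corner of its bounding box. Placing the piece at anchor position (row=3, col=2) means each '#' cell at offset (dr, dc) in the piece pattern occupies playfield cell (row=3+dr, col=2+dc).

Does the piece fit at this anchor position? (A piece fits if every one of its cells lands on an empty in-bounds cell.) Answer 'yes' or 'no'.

Check each piece cell at anchor (3, 2):
  offset (0,0) -> (3,2): empty -> OK
  offset (0,1) -> (3,3): occupied ('#') -> FAIL
  offset (0,2) -> (3,4): empty -> OK
  offset (1,2) -> (4,4): empty -> OK
All cells valid: no

Answer: no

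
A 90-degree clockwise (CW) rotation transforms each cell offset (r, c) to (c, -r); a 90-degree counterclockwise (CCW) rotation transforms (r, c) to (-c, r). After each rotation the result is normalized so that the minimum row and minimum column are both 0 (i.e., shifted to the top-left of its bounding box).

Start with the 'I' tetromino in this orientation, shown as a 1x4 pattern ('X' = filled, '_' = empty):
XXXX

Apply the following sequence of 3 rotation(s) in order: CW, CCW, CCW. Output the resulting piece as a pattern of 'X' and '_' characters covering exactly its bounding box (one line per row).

Answer: X
X
X
X

Derivation:
Start:
XXXX
After rotation 1 (CW):
X
X
X
X
After rotation 2 (CCW):
XXXX
After rotation 3 (CCW):
X
X
X
X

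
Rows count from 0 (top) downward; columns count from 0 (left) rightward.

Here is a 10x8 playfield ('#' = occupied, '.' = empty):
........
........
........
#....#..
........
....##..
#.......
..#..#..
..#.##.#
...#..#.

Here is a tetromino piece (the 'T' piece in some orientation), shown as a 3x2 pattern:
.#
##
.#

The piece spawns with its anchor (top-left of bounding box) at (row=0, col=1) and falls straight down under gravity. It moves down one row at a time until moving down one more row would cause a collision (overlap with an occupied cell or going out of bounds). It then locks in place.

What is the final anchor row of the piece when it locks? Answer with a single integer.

Spawn at (row=0, col=1). Try each row:
  row 0: fits
  row 1: fits
  row 2: fits
  row 3: fits
  row 4: fits
  row 5: blocked -> lock at row 4

Answer: 4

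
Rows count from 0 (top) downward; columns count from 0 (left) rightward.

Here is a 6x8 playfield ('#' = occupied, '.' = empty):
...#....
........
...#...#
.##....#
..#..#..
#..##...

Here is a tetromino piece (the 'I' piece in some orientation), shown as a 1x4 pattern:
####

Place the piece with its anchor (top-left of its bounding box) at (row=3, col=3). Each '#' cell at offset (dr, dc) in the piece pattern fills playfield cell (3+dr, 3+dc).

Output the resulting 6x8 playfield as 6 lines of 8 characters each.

Fill (3+0,3+0) = (3,3)
Fill (3+0,3+1) = (3,4)
Fill (3+0,3+2) = (3,5)
Fill (3+0,3+3) = (3,6)

Answer: ...#....
........
...#...#
.#######
..#..#..
#..##...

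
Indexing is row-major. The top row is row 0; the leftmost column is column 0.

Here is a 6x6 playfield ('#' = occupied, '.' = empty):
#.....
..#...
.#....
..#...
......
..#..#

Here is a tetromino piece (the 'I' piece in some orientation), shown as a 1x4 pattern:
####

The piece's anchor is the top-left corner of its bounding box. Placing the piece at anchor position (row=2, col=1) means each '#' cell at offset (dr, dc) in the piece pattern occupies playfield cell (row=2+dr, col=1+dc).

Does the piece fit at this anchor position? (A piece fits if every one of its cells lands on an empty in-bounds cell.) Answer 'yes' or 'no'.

Answer: no

Derivation:
Check each piece cell at anchor (2, 1):
  offset (0,0) -> (2,1): occupied ('#') -> FAIL
  offset (0,1) -> (2,2): empty -> OK
  offset (0,2) -> (2,3): empty -> OK
  offset (0,3) -> (2,4): empty -> OK
All cells valid: no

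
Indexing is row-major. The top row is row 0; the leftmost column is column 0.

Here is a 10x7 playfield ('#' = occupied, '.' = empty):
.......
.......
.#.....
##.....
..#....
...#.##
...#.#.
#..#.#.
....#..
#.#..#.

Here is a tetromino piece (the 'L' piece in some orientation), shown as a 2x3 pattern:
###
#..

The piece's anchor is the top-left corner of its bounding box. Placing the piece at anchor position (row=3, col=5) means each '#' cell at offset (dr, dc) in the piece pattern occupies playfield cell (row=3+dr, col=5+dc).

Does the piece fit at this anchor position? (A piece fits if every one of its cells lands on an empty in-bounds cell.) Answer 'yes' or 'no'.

Check each piece cell at anchor (3, 5):
  offset (0,0) -> (3,5): empty -> OK
  offset (0,1) -> (3,6): empty -> OK
  offset (0,2) -> (3,7): out of bounds -> FAIL
  offset (1,0) -> (4,5): empty -> OK
All cells valid: no

Answer: no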